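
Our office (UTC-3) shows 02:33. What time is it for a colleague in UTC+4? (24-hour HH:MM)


Local time: 02:33 at UTC-3 (offset -3h)
Target zone: UTC+4 (offset 4h)
Difference: 4 - (-3) = 7 hours
Calculation: 2 + (7) = 9
Result: 09:33

09:33


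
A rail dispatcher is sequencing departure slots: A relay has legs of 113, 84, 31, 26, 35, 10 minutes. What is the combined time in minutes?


Durations: 113, 84, 31, 26, 35, 10
Running sum: 113
+ 84 = 197
+ 31 = 228
+ 26 = 254
+ 35 = 289
+ 10 = 299
Total duration: 299 minutes
That is 4 hours and 59 minutes

299


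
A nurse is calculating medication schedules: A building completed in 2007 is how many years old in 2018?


Birth year: 2007
Current year: 2018
Age = current year - birth year
Age = 2018 - 2007 = 11

11


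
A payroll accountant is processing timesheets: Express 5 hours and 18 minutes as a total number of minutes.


Hours: 5
Extra minutes: 18
Minutes per hour: 60
Hours to minutes: 5 x 60 = 300
Total: 300 + 18 = 318

318


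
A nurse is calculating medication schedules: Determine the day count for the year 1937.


Year: 1937
Check leap year rules:
Divisible by 4? No
1937 is not a leap year
Days: 365

365


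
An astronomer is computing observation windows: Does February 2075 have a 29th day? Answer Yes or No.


Year: 2075
Divisible by 4? 2075 / 4 = 518.75 -> No
Not divisible by 4, so NOT a leap year

No


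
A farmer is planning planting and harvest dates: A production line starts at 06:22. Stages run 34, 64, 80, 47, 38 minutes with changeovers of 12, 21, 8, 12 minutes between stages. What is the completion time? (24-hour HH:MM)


Start: 06:22 = 382 min from midnight
  after task 1 (34 min): 06:56
  after break (12 min): 07:08
  after task 2 (64 min): 08:12
  after break (21 min): 08:33
  after task 3 (80 min): 09:53
  after break (8 min): 10:01
  after task 4 (47 min): 10:48
  after break (12 min): 11:00
  after task 5 (38 min): 11:38
Total elapsed: 316 minutes
End time: 11:38

11:38


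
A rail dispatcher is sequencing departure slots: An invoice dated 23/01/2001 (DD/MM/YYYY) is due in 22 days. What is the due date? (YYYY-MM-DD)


Start: 2001-01-23
Adding 22 days
Days remaining in January: 8
After January: 14 days still to add
February 2001 has 28 days, need 14
Result: 2001-02-14

2001-02-14


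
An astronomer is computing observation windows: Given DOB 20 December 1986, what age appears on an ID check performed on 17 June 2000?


Birth: 1986-12-20
Reference: 2000-06-17
Year difference: 2000 - 1986 = 14
Has birthday (12-20) occurred by 06-17? No
Birthday not yet reached this year -> subtract 1
Age in full years: 13

13


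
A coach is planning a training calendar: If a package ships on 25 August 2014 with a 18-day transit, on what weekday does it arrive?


Start: 2014-08-25 (Monday)
Step 1 - find target date: add 18 days
  2014-08-25 + 18 days = 2014-09-12
Step 2 - day of week:
  18 mod 7 = 4
  Monday + 4 days -> Friday
Result: Friday (2014-09-12)

Friday


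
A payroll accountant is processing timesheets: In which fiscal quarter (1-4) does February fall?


Month: February (month 2)
Q1: January-March (months 1-3)
Q2: April-June (months 4-6)
Q3: July-September (months 7-9)
Q4: October-December (months 10-12)
Month 2 falls in Q1

1


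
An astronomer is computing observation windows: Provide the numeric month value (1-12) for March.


Calendar month order:
2. February
3. March <--
4. April
March is month number 3

3


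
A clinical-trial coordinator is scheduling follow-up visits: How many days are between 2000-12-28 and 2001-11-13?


Start date: 2000-12-28
End date: 2001-11-13
Dec 2000: +4 days
Jan 2001: +31 days
Feb 2001: +28 days
... (9 more months)
Total: 320 days

320


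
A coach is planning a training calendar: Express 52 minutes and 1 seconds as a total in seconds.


Minutes: 52
Seconds: 1
Convert minutes to seconds: 52 x 60 = 3120
Add remaining seconds: 3120 + 1 = 3121

3121


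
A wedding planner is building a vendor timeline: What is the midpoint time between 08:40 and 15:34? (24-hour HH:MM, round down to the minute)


Start time: 08:40 = 520 minutes from midnight
End time: 15:34 = 934 minutes from midnight
Sum: 520 + 934 = 1454
Midpoint: 1454 / 2 = 727 minutes
Convert: 727 / 60 = 12 hours, 7 minutes
Result: 12:07

12:07


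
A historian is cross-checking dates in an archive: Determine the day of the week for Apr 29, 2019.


Date: 2019-04-29
January 1, 2019 is a Tuesday
Day of year: 119
Offset from Jan 1: 118 days
118 mod 7 = 6
Result: Monday

Monday


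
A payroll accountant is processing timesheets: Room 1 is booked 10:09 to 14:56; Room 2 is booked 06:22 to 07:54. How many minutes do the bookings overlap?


Interval A: [609, 896] minutes from midnight
Interval B: [382, 474] minutes from midnight
Overlap start = max(609, 382) = 609
Overlap end = min(896, 474) = 474
End <= start, so the intervals do not overlap: 0 minutes

0


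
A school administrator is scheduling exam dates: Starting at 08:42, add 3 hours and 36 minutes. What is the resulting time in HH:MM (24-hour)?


Start time: 08:42
Adding: 3 hours 36 minutes
Minutes: 42 + 36 = 78
Minute overflow: 78 >= 60, so carry 1 hour, minutes = 18
Hours: 8 + 3 + 1 = 12
Result: 12:18

12:18


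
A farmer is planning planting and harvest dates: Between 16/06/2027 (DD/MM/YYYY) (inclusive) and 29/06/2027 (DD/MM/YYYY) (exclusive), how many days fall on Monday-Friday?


Start: 2027-06-16 (Wednesday)
End (exclusive): 2027-06-29 (Tuesday)
Total calendar days: 13
Full weeks: 13 // 7 = 1 -> 5 weekdays
Remaining 6 days starting on Wednesday:
  Wed(w), Thu(w), Fri(w), Sat(-), Sun(-), Mon(w) -> 4 weekdays
Total business days: 5 + 4 = 9

9


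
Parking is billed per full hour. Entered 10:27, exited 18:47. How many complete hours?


Start: 10:27
End: 18:47
Hour difference: 18 - 10 = 8 hours
Minute difference: 47 - 27 = 20 minutes
Total minutes: 500
Complete hours: 500 / 60 = 8 (remainder 20)

8


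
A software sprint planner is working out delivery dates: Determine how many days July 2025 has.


Month: July
Year: 2025
July is a 31-day month
Total: 31 days

31


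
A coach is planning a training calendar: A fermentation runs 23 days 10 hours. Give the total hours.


Days: 23
Extra hours: 10
Hours per day: 24
Days to hours: 23 x 24 = 552
Total: 552 + 10 = 562

562


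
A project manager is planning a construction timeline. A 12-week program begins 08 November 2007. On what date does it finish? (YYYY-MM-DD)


Start: 2007-11-08
Weeks to add: 12
Convert to days: 12 x 7 = 84 days
Add 84 days to 2007-11-08
Result: 2008-01-31

2008-01-31


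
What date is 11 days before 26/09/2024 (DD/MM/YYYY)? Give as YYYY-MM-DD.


Start: 2024-09-26
Subtracting 11 days
Days already passed in September: 26
Result: 2024-09-15

2024-09-15


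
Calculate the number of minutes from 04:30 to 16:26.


Start time: 04:30 = 270 minutes from midnight
End time: 16:26 = 986 minutes from midnight
Difference: 986 - 270 = 716 minutes
That is 11 hours and 56 minutes

716


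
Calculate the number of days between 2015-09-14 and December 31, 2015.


Start: September 14, 2015
End: December 31, 2015
Days left in September: 16
October: 31
November: 30
December: 31
Sum of remaining months: 92
Total: 16 + 92 = 108

108


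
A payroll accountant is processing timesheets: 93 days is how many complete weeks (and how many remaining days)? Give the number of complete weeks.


Total days: 93
Days per week: 7
Division: 93 / 7 = 13 remainder 2
Complete weeks: 13
Remaining days: 2

13


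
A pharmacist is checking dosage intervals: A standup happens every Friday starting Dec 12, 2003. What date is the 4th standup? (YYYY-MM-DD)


First occurrence: 2003-12-12 (occurrence 1)
Each occurrence is 7 days after the previous.
Occurrence 4 is 3 weeks after the first.
3 weeks = 21 days
2003-12-12 + 21 days = 2004-01-02

2004-01-02


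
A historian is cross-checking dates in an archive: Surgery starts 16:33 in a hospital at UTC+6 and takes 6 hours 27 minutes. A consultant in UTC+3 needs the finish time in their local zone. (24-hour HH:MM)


Start: 16:33 in UTC+6
Step 1 - add duration:
  minutes: 33 + 27 = 60 (carry 1h)
  hours: 16 + 6 + 1 = 23
  end in UTC+6: 23:00
Step 2 - convert UTC+6 -> UTC+3:
  offset difference: 3 - (6) = -3 hours
  23 + (-3) = 20 -> mod 24 = 20
Result: 20:00 in UTC+3

20:00


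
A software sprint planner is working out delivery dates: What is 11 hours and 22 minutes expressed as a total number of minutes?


Hours: 11
Minutes: 22
Convert hours to minutes: 11 x 60 = 660
Add remaining minutes: 660 + 22 = 682

682


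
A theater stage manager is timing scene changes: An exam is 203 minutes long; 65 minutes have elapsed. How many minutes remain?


Total budget: 203 minutes
Time used: 65 minutes
Remaining: 203 - 65 = 138 minutes
Percent used: 32.0%
Percent remaining: 68.0%

138


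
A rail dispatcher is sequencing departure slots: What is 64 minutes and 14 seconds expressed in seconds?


Minutes: 64
Extra seconds: 14
Seconds per minute: 60
Minutes to seconds: 64 x 60 = 3840
Total: 3840 + 14 = 3854

3854


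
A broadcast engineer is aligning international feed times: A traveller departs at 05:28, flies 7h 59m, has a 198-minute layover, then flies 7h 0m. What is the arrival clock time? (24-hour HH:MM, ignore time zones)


Depart: 05:28
Leg 1: +479 min -> 13:27
Layover: +198 min -> 16:45
Leg 2: +420 min -> 23:45
Total travel: 1097 minutes = 18h 17m
Arrival: 23:45

23:45


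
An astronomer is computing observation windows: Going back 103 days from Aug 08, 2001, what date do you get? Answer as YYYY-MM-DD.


Start: 2001-08-08
Subtracting 103 days
Days already passed in August: 8
After going back through August: 95 more days to subtract
July 2001: 31 days, 64 remaining
June 2001: 30 days, 34 remaining
May 2001: 31 days, 3 remaining
April 2001 has 30 days, need 3
Result: 2001-04-27

2001-04-27


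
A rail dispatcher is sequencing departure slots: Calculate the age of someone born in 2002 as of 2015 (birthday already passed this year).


Birth year: 2002
Current year: 2015
Age = current year - birth year
Age = 2015 - 2002 = 13

13


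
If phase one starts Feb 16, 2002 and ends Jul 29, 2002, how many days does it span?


Start date: 2002-02-16
End date: 2002-07-29
Feb 2002: +13 days
Mar 2002: +31 days
Apr 2002: +30 days
... (3 more months)
Total: 163 days

163


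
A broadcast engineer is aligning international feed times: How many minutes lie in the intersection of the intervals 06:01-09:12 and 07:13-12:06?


Interval A: [361, 552] minutes from midnight
Interval B: [433, 726] minutes from midnight
Overlap start = max(361, 433) = 433
Overlap end = min(552, 726) = 552
Overlap = 552 - 433 = 119 minutes

119


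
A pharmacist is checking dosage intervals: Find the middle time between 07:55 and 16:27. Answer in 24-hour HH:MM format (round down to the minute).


Start time: 07:55 = 475 minutes from midnight
End time: 16:27 = 987 minutes from midnight
Sum: 475 + 987 = 1462
Midpoint: 1462 / 2 = 731 minutes
Convert: 731 / 60 = 12 hours, 11 minutes
Result: 12:11

12:11


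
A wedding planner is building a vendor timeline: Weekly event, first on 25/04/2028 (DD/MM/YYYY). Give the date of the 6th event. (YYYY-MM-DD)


First occurrence: 2028-04-25 (occurrence 1)
Each occurrence is 7 days after the previous.
Occurrence 6 is 5 weeks after the first.
5 weeks = 35 days
2028-04-25 + 35 days = 2028-05-30

2028-05-30


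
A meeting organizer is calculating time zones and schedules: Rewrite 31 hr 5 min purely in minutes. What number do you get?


Hours: 31
Extra minutes: 5
Minutes per hour: 60
Hours to minutes: 31 x 60 = 1860
Total: 1860 + 5 = 1865

1865


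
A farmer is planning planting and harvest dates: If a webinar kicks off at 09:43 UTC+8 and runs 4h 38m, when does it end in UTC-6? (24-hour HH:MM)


Start: 09:43 in UTC+8
Step 1 - add duration:
  minutes: 43 + 38 = 81 (carry 1h)
  hours: 9 + 4 + 1 = 14
  end in UTC+8: 14:21
Step 2 - convert UTC+8 -> UTC-6:
  offset difference: -6 - (8) = -14 hours
  14 + (-14) = 0 -> mod 24 = 0
Result: 00:21 in UTC-6

00:21


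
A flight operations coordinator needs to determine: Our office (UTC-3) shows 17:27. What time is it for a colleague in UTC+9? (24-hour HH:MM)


Local time: 17:27 at UTC-3 (offset -3h)
Target zone: UTC+9 (offset 9h)
Difference: 9 - (-3) = 12 hours
Calculation: 17 + (12) = 29
Wraparound: (29) mod 24 = 5
Result: 05:27

05:27


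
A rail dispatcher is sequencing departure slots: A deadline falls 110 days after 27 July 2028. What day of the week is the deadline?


Start: 2028-07-27 (Thursday)
Step 1 - find target date: add 110 days
  2028-07-27 + 110 days = 2028-11-14
Step 2 - day of week:
  110 mod 7 = 5
  Thursday + 5 days -> Tuesday
Result: Tuesday (2028-11-14)

Tuesday


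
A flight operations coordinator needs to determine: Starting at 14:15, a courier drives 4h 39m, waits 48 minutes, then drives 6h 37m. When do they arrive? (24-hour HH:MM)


Depart: 14:15
Leg 1: +279 min -> 18:54
Layover: +48 min -> 19:42
Leg 2: +397 min -> 02:19
Total travel: 724 minutes = 12h 4m
Arrival: 02:19

02:19


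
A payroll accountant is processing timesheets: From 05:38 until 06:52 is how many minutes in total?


Start time: 05:38 = 338 minutes from midnight
End time: 06:52 = 412 minutes from midnight
Difference: 412 - 338 = 74 minutes
That is 1 hours and 14 minutes

74


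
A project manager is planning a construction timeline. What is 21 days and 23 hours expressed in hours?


Days: 21
Extra hours: 23
Hours per day: 24
Days to hours: 21 x 24 = 504
Total: 504 + 23 = 527

527


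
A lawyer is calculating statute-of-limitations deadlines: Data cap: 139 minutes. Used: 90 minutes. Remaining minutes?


Total budget: 139 minutes
Time used: 90 minutes
Remaining: 139 - 90 = 49 minutes
Percent used: 64.7%
Percent remaining: 35.3%

49


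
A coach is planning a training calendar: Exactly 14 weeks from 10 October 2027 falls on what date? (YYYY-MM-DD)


Start: 2027-10-10
Weeks to add: 14
Convert to days: 14 x 7 = 98 days
Add 98 days to 2027-10-10
Result: 2028-01-16

2028-01-16


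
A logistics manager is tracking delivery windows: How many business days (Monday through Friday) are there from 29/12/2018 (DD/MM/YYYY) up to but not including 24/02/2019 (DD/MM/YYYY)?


Start: 2018-12-29 (Saturday)
End (exclusive): 2019-02-24 (Sunday)
Total calendar days: 57
Full weeks: 57 // 7 = 8 -> 40 weekdays
Remaining 1 days starting on Saturday:
  Sat(-) -> 0 weekdays
Total business days: 40 + 0 = 40

40


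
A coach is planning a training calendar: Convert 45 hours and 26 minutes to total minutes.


Hours: 45
Minutes: 26
Convert hours to minutes: 45 x 60 = 2700
Add remaining minutes: 2700 + 26 = 2726

2726


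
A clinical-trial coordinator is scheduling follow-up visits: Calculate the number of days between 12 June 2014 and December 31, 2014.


Start: June 12, 2014
End: December 31, 2014
Days left in June: 18
July: 31
August: 31
September: 30
October: 31
... plus remaining months
Sum of remaining months: 184
Total: 18 + 184 = 202

202


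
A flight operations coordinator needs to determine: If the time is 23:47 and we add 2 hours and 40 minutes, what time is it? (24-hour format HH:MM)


Start time: 23:47
Adding: 2 hours 40 minutes
Minutes: 47 + 40 = 87
Minute overflow: 87 >= 60, so carry 1 hour, minutes = 27
Hours: 23 + 2 + 1 = 26
Hour wraparound: 26 mod 24 = 2
Result: 02:27

02:27


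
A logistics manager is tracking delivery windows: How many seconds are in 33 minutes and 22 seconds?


Minutes: 33
Seconds: 22
Convert minutes to seconds: 33 x 60 = 1980
Add remaining seconds: 1980 + 22 = 2002

2002


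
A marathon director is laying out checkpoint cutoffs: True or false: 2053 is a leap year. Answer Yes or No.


Year: 2053
Divisible by 4? 2053 / 4 = 513.25 -> No
Not divisible by 4, so NOT a leap year

No


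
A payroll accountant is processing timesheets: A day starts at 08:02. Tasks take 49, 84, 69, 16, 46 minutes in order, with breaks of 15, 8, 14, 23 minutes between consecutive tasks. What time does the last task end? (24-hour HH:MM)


Start: 08:02 = 482 min from midnight
  after task 1 (49 min): 08:51
  after break (15 min): 09:06
  after task 2 (84 min): 10:30
  after break (8 min): 10:38
  after task 3 (69 min): 11:47
  after break (14 min): 12:01
  after task 4 (16 min): 12:17
  after break (23 min): 12:40
  after task 5 (46 min): 13:26
Total elapsed: 324 minutes
End time: 13:26

13:26


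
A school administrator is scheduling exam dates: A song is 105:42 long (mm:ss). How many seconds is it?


Minutes: 105
Extra seconds: 42
Seconds per minute: 60
Minutes to seconds: 105 x 60 = 6300
Total: 6300 + 42 = 6342

6342


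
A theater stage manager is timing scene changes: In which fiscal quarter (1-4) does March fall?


Month: March (month 3)
Q1: January-March (months 1-3)
Q2: April-June (months 4-6)
Q3: July-September (months 7-9)
Q4: October-December (months 10-12)
Month 3 falls in Q1

1


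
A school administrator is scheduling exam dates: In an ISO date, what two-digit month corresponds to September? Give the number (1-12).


Calendar month order:
8. August
9. September <--
10. October
September is month number 9

9


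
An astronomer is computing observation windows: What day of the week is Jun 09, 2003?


Date: 2003-06-09
January 1, 2003 is a Wednesday
Day of year: 160
Offset from Jan 1: 159 days
159 mod 7 = 5
Result: Monday

Monday


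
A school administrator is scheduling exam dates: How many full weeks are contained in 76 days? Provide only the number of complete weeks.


Total days: 76
Days per week: 7
Division: 76 / 7 = 10 remainder 6
Complete weeks: 10
Remaining days: 6

10


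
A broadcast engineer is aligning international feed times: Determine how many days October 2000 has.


Month: October
Year: 2000
October is a 31-day month
Total: 31 days

31


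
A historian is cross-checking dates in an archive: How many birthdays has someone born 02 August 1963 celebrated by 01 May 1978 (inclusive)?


Birth: 1963-08-02
Reference: 1978-05-01
Year difference: 1978 - 1963 = 15
Has birthday (08-02) occurred by 05-01? No
Birthday not yet reached this year -> subtract 1
Age in full years: 14

14


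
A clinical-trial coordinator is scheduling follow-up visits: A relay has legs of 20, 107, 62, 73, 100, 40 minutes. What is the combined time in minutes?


Durations: 20, 107, 62, 73, 100, 40
Running sum: 20
+ 107 = 127
+ 62 = 189
+ 73 = 262
+ 100 = 362
+ 40 = 402
Total duration: 402 minutes
That is 6 hours and 42 minutes

402


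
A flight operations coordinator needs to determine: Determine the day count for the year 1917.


Year: 1917
Check leap year rules:
Divisible by 4? No
1917 is not a leap year
Days: 365

365


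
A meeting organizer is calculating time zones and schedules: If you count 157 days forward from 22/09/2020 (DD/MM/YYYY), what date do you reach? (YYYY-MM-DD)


Start: 2020-09-22
Adding 157 days
Days remaining in September: 8
After September: 149 days still to add
October 2020: 31 days, 118 remaining
November 2020: 30 days, 88 remaining
December 2020: 31 days, 57 remaining
January 2021: 31 days, 26 remaining
Result: 2021-02-26

2021-02-26


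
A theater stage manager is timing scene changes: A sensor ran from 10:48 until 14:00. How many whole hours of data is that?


Start: 10:48
End: 14:00
Hour difference: 14 - 10 = 4 hours
Minute difference: 0 - 48 = -48 minutes
Total minutes: 192
Complete hours: 192 / 60 = 3 (remainder 12)

3


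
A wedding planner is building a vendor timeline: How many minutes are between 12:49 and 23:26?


Start time: 12:49 = 769 minutes from midnight
End time: 23:26 = 1406 minutes from midnight
Difference: 1406 - 769 = 637 minutes
That is 10 hours and 37 minutes

637


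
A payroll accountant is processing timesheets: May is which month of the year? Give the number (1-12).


Calendar month order:
4. April
5. May <--
6. June
May is month number 5

5


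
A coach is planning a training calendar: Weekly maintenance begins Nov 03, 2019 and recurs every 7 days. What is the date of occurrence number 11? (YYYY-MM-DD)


First occurrence: 2019-11-03 (occurrence 1)
Each occurrence is 7 days after the previous.
Occurrence 11 is 10 weeks after the first.
10 weeks = 70 days
2019-11-03 + 70 days = 2020-01-12

2020-01-12


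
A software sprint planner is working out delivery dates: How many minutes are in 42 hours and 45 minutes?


Hours: 42
Extra minutes: 45
Minutes per hour: 60
Hours to minutes: 42 x 60 = 2520
Total: 2520 + 45 = 2565

2565


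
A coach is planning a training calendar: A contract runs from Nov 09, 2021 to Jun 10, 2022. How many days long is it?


Start date: 2021-11-09
End date: 2022-06-10
Nov 2021: +22 days
Dec 2021: +31 days
Jan 2022: +31 days
... (5 more months)
Total: 213 days

213


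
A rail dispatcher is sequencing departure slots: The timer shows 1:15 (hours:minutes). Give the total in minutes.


Hours: 1
Minutes: 15
Convert hours to minutes: 1 x 60 = 60
Add remaining minutes: 60 + 15 = 75

75


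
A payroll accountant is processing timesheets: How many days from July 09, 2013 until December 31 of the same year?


Start: July 09, 2013
End: December 31, 2013
Days left in July: 22
August: 31
September: 30
October: 31
November: 30
... plus remaining months
Sum of remaining months: 153
Total: 22 + 153 = 175

175


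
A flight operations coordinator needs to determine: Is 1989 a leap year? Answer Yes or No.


Year: 1989
Divisible by 4? 1989 / 4 = 497.25 -> No
Not divisible by 4, so NOT a leap year

No


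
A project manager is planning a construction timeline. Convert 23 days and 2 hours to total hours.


Days: 23
Extra hours: 2
Hours per day: 24
Days to hours: 23 x 24 = 552
Total: 552 + 2 = 554

554


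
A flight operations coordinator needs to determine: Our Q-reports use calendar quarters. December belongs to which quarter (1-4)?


Month: December (month 12)
Q1: January-March (months 1-3)
Q2: April-June (months 4-6)
Q3: July-September (months 7-9)
Q4: October-December (months 10-12)
Month 12 falls in Q4

4


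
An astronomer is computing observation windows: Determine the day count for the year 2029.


Year: 2029
Check leap year rules:
Divisible by 4? No
2029 is not a leap year
Days: 365

365


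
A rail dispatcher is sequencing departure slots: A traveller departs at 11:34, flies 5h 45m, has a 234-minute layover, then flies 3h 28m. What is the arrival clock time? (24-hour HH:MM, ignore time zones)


Depart: 11:34
Leg 1: +345 min -> 17:19
Layover: +234 min -> 21:13
Leg 2: +208 min -> 00:41
Total travel: 787 minutes = 13h 7m
Arrival: 00:41

00:41


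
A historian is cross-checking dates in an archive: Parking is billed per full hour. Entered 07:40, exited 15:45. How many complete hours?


Start: 07:40
End: 15:45
Hour difference: 15 - 7 = 8 hours
Minute difference: 45 - 40 = 5 minutes
Total minutes: 485
Complete hours: 485 / 60 = 8 (remainder 5)

8


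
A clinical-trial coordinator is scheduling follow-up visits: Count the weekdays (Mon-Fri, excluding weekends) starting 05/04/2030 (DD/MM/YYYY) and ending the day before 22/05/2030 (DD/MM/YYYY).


Start: 2030-04-05 (Friday)
End (exclusive): 2030-05-22 (Wednesday)
Total calendar days: 47
Full weeks: 47 // 7 = 6 -> 30 weekdays
Remaining 5 days starting on Friday:
  Fri(w), Sat(-), Sun(-), Mon(w), Tue(w) -> 3 weekdays
Total business days: 30 + 3 = 33

33


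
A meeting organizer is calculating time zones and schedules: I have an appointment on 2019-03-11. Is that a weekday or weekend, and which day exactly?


Date: 2019-03-11
January 1, 2019 is a Tuesday
Day of year: 70
Offset from Jan 1: 69 days
69 mod 7 = 6
Result: Monday

Monday


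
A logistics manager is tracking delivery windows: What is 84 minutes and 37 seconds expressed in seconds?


Minutes: 84
Extra seconds: 37
Seconds per minute: 60
Minutes to seconds: 84 x 60 = 5040
Total: 5040 + 37 = 5077

5077


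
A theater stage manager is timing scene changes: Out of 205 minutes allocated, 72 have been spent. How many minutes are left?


Total budget: 205 minutes
Time used: 72 minutes
Remaining: 205 - 72 = 133 minutes
Percent used: 35.1%
Percent remaining: 64.9%

133


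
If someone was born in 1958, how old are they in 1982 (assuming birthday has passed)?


Birth year: 1958
Current year: 1982
Age = current year - birth year
Age = 1982 - 1958 = 24

24


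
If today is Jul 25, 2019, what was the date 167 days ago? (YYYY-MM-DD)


Start: 2019-07-25
Subtracting 167 days
Days already passed in July: 25
After going back through July: 142 more days to subtract
June 2019: 30 days, 112 remaining
May 2019: 31 days, 81 remaining
April 2019: 30 days, 51 remaining
March 2019: 31 days, 20 remaining
Result: 2019-02-08

2019-02-08


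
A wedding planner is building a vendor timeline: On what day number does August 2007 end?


Month: August
Year: 2007
August is a 31-day month
Total: 31 days

31


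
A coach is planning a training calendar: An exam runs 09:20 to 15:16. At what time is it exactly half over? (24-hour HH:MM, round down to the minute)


Start time: 09:20 = 560 minutes from midnight
End time: 15:16 = 916 minutes from midnight
Sum: 560 + 916 = 1476
Midpoint: 1476 / 2 = 738 minutes
Convert: 738 / 60 = 12 hours, 18 minutes
Result: 12:18

12:18


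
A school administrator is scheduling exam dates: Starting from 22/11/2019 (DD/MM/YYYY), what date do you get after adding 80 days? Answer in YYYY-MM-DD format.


Start: 2019-11-22
Adding 80 days
Days remaining in November: 8
After November: 72 days still to add
December 2019: 31 days, 41 remaining
January 2020: 31 days, 10 remaining
February 2020 has 29 days, need 10
Result: 2020-02-10

2020-02-10


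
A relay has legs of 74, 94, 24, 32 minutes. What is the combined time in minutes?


Durations: 74, 94, 24, 32
Running sum: 74
+ 94 = 168
+ 24 = 192
+ 32 = 224
Total duration: 224 minutes
That is 3 hours and 44 minutes

224


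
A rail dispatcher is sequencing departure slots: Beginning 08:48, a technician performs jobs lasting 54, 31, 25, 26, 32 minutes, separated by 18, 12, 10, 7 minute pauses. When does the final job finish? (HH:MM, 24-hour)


Start: 08:48 = 528 min from midnight
  after task 1 (54 min): 09:42
  after break (18 min): 10:00
  after task 2 (31 min): 10:31
  after break (12 min): 10:43
  after task 3 (25 min): 11:08
  after break (10 min): 11:18
  after task 4 (26 min): 11:44
  after break (7 min): 11:51
  after task 5 (32 min): 12:23
Total elapsed: 215 minutes
End time: 12:23

12:23


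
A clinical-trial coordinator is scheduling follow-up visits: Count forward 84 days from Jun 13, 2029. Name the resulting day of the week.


Start: 2029-06-13 (Wednesday)
Step 1 - find target date: add 84 days
  2029-06-13 + 84 days = 2029-09-05
Step 2 - day of week:
  84 mod 7 = 0
  Wednesday + 0 days -> Wednesday
Result: Wednesday (2029-09-05)

Wednesday


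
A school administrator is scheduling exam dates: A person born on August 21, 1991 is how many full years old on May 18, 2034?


Birth: 1991-08-21
Reference: 2034-05-18
Year difference: 2034 - 1991 = 43
Has birthday (08-21) occurred by 05-18? No
Birthday not yet reached this year -> subtract 1
Age in full years: 42

42


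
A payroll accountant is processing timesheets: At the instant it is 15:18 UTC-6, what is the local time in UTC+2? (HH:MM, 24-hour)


Local time: 15:18 at UTC-6 (offset -6h)
Target zone: UTC+2 (offset 2h)
Difference: 2 - (-6) = 8 hours
Calculation: 15 + (8) = 23
Result: 23:18

23:18


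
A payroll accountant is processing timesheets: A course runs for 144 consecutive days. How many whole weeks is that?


Total days: 144
Days per week: 7
Division: 144 / 7 = 20 remainder 4
Complete weeks: 20
Remaining days: 4

20


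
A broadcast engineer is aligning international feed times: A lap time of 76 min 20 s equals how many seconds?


Minutes: 76
Seconds: 20
Convert minutes to seconds: 76 x 60 = 4560
Add remaining seconds: 4560 + 20 = 4580

4580


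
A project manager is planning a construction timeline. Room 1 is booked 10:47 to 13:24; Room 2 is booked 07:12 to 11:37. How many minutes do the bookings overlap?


Interval A: [647, 804] minutes from midnight
Interval B: [432, 697] minutes from midnight
Overlap start = max(647, 432) = 647
Overlap end = min(804, 697) = 697
Overlap = 697 - 647 = 50 minutes

50


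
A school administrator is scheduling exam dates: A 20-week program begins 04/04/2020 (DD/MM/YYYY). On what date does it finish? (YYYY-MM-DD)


Start: 2020-04-04
Weeks to add: 20
Convert to days: 20 x 7 = 140 days
Add 140 days to 2020-04-04
Result: 2020-08-22

2020-08-22


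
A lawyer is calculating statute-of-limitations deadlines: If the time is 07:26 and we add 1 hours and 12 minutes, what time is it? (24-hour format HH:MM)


Start time: 07:26
Adding: 1 hours 12 minutes
Minutes: 26 + 12 = 38
Hours: 7 + 1 + 0 = 8
Result: 08:38

08:38


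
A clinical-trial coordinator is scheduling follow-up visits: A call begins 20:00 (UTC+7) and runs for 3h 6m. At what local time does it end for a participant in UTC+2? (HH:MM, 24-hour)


Start: 20:00 in UTC+7
Step 1 - add duration:
  minutes: 0 + 6 = 6
  hours: 20 + 3 + 0 = 23
  end in UTC+7: 23:06
Step 2 - convert UTC+7 -> UTC+2:
  offset difference: 2 - (7) = -5 hours
  23 + (-5) = 18 -> mod 24 = 18
Result: 18:06 in UTC+2

18:06


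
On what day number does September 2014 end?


Month: September
Year: 2014
September is a 30-day month
Total: 30 days

30


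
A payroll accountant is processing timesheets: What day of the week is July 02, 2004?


Date: 2004-07-02
January 1, 2004 is a Thursday
Day of year: 184
Offset from Jan 1: 183 days
183 mod 7 = 1
Result: Friday

Friday


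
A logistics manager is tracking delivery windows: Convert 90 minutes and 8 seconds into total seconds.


Minutes: 90
Seconds: 8
Convert minutes to seconds: 90 x 60 = 5400
Add remaining seconds: 5400 + 8 = 5408

5408


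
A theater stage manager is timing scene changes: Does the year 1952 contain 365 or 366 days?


Year: 1952
Check leap year rules:
Divisible by 4? Yes
Divisible by 100? No
1952 is a leap year
Days: 366

366


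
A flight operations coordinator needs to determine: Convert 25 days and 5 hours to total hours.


Days: 25
Extra hours: 5
Hours per day: 24
Days to hours: 25 x 24 = 600
Total: 600 + 5 = 605

605


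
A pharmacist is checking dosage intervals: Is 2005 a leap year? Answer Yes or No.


Year: 2005
Divisible by 4? 2005 / 4 = 501.25 -> No
Not divisible by 4, so NOT a leap year

No


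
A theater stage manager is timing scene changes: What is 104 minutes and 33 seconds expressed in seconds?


Minutes: 104
Extra seconds: 33
Seconds per minute: 60
Minutes to seconds: 104 x 60 = 6240
Total: 6240 + 33 = 6273

6273


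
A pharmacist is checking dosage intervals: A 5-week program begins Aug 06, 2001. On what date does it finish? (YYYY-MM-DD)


Start: 2001-08-06
Weeks to add: 5
Convert to days: 5 x 7 = 35 days
Add 35 days to 2001-08-06
Result: 2001-09-10

2001-09-10


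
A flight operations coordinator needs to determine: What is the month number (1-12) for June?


Calendar month order:
5. May
6. June <--
7. July
June is month number 6

6


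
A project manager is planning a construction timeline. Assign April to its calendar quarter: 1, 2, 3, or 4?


Month: April (month 4)
Q1: January-March (months 1-3)
Q2: April-June (months 4-6)
Q3: July-September (months 7-9)
Q4: October-December (months 10-12)
Month 4 falls in Q2

2


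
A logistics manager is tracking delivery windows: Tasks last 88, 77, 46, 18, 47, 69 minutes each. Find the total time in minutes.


Durations: 88, 77, 46, 18, 47, 69
Running sum: 88
+ 77 = 165
+ 46 = 211
+ 18 = 229
+ 47 = 276
+ 69 = 345
Total duration: 345 minutes
That is 5 hours and 45 minutes

345


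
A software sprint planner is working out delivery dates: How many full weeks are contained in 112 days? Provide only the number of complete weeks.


Total days: 112
Days per week: 7
Division: 112 / 7 = 16 remainder 0
Complete weeks: 16
Remaining days: 0

16


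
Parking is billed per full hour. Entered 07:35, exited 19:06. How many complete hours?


Start: 07:35
End: 19:06
Hour difference: 19 - 7 = 12 hours
Minute difference: 6 - 35 = -29 minutes
Total minutes: 691
Complete hours: 691 / 60 = 11 (remainder 31)

11


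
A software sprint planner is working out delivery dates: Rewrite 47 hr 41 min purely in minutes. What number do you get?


Hours: 47
Extra minutes: 41
Minutes per hour: 60
Hours to minutes: 47 x 60 = 2820
Total: 2820 + 41 = 2861

2861


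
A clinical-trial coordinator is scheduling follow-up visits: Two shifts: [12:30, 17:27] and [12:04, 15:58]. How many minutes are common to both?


Interval A: [750, 1047] minutes from midnight
Interval B: [724, 958] minutes from midnight
Overlap start = max(750, 724) = 750
Overlap end = min(1047, 958) = 958
Overlap = 958 - 750 = 208 minutes

208


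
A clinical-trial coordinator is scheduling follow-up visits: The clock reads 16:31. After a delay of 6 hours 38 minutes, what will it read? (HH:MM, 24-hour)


Start time: 16:31
Adding: 6 hours 38 minutes
Minutes: 31 + 38 = 69
Minute overflow: 69 >= 60, so carry 1 hour, minutes = 9
Hours: 16 + 6 + 1 = 23
Result: 23:09

23:09


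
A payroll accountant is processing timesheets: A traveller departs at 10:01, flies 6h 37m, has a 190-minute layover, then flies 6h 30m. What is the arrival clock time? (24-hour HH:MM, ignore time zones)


Depart: 10:01
Leg 1: +397 min -> 16:38
Layover: +190 min -> 19:48
Leg 2: +390 min -> 02:18
Total travel: 977 minutes = 16h 17m
Arrival: 02:18

02:18


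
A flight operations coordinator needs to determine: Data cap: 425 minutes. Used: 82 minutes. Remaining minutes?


Total budget: 425 minutes
Time used: 82 minutes
Remaining: 425 - 82 = 343 minutes
Percent used: 19.3%
Percent remaining: 80.7%

343


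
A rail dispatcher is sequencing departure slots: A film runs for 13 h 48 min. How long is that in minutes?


Hours: 13
Minutes: 48
Convert hours to minutes: 13 x 60 = 780
Add remaining minutes: 780 + 48 = 828

828


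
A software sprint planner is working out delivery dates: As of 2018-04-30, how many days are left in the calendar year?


Start: April 30, 2018
End: December 31, 2018
Days left in April: 0
May: 31
June: 30
July: 31
August: 31
... plus remaining months
Sum of remaining months: 245
Total: 0 + 245 = 245

245


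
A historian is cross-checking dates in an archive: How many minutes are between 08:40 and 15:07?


Start time: 08:40 = 520 minutes from midnight
End time: 15:07 = 907 minutes from midnight
Difference: 907 - 520 = 387 minutes
That is 6 hours and 27 minutes

387


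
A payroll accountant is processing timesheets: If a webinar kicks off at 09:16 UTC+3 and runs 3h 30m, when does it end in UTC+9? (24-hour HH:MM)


Start: 09:16 in UTC+3
Step 1 - add duration:
  minutes: 16 + 30 = 46
  hours: 9 + 3 + 0 = 12
  end in UTC+3: 12:46
Step 2 - convert UTC+3 -> UTC+9:
  offset difference: 9 - (3) = 6 hours
  12 + (6) = 18 -> mod 24 = 18
Result: 18:46 in UTC+9

18:46


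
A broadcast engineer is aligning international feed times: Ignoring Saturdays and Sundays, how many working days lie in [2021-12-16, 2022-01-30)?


Start: 2021-12-16 (Thursday)
End (exclusive): 2022-01-30 (Sunday)
Total calendar days: 45
Full weeks: 45 // 7 = 6 -> 30 weekdays
Remaining 3 days starting on Thursday:
  Thu(w), Fri(w), Sat(-) -> 2 weekdays
Total business days: 30 + 2 = 32

32


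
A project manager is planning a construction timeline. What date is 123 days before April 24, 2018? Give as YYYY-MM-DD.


Start: 2018-04-24
Subtracting 123 days
Days already passed in April: 24
After going back through April: 99 more days to subtract
March 2018: 31 days, 68 remaining
February 2018: 28 days, 40 remaining
January 2018: 31 days, 9 remaining
December 2017 has 31 days, need 9
Result: 2017-12-22

2017-12-22


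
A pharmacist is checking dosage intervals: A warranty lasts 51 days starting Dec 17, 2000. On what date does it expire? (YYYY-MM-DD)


Start: 2000-12-17
Adding 51 days
Days remaining in December: 14
After December: 37 days still to add
January 2001: 31 days, 6 remaining
February 2001 has 28 days, need 6
Result: 2001-02-06

2001-02-06


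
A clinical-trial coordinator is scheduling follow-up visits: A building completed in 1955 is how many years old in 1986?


Birth year: 1955
Current year: 1986
Age = current year - birth year
Age = 1986 - 1955 = 31

31


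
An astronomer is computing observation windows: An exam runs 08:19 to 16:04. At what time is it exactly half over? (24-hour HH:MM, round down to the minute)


Start time: 08:19 = 499 minutes from midnight
End time: 16:04 = 964 minutes from midnight
Sum: 499 + 964 = 1463
Midpoint: 1463 / 2 = 731 minutes
Convert: 731 / 60 = 12 hours, 11 minutes
Result: 12:11

12:11


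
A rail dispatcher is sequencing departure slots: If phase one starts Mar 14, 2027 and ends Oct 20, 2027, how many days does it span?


Start date: 2027-03-14
End date: 2027-10-20
Mar 2027: +18 days
Apr 2027: +30 days
May 2027: +31 days
... (5 more months)
Total: 220 days

220


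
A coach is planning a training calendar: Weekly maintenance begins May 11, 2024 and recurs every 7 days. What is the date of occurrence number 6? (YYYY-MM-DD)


First occurrence: 2024-05-11 (occurrence 1)
Each occurrence is 7 days after the previous.
Occurrence 6 is 5 weeks after the first.
5 weeks = 35 days
2024-05-11 + 35 days = 2024-06-15

2024-06-15


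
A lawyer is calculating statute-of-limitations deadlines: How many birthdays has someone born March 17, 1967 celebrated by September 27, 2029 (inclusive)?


Birth: 1967-03-17
Reference: 2029-09-27
Year difference: 2029 - 1967 = 62
Has birthday (03-17) occurred by 09-27? Yes
Age in full years: 62

62


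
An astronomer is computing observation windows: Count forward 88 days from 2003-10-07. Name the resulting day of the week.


Start: 2003-10-07 (Tuesday)
Step 1 - find target date: add 88 days
  2003-10-07 + 88 days = 2004-01-03
Step 2 - day of week:
  88 mod 7 = 4
  Tuesday + 4 days -> Saturday
Result: Saturday (2004-01-03)

Saturday


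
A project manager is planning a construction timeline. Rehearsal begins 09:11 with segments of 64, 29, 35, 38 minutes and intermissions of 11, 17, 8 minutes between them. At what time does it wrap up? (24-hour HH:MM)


Start: 09:11 = 551 min from midnight
  after task 1 (64 min): 10:15
  after break (11 min): 10:26
  after task 2 (29 min): 10:55
  after break (17 min): 11:12
  after task 3 (35 min): 11:47
  after break (8 min): 11:55
  after task 4 (38 min): 12:33
Total elapsed: 202 minutes
End time: 12:33

12:33


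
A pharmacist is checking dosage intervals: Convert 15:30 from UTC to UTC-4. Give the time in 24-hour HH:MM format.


Local time: 15:30 at UTC (offset 0h)
Target zone: UTC-4 (offset -4h)
Difference: -4 - (0) = -4 hours
Calculation: 15 + (-4) = 11
Result: 11:30

11:30


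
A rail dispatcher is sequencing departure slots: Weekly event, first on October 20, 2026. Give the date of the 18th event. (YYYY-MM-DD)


First occurrence: 2026-10-20 (occurrence 1)
Each occurrence is 7 days after the previous.
Occurrence 18 is 17 weeks after the first.
17 weeks = 119 days
2026-10-20 + 119 days = 2027-02-16

2027-02-16


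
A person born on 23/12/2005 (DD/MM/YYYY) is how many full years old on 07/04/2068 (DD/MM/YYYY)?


Birth: 2005-12-23
Reference: 2068-04-07
Year difference: 2068 - 2005 = 63
Has birthday (12-23) occurred by 04-07? No
Birthday not yet reached this year -> subtract 1
Age in full years: 62

62
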